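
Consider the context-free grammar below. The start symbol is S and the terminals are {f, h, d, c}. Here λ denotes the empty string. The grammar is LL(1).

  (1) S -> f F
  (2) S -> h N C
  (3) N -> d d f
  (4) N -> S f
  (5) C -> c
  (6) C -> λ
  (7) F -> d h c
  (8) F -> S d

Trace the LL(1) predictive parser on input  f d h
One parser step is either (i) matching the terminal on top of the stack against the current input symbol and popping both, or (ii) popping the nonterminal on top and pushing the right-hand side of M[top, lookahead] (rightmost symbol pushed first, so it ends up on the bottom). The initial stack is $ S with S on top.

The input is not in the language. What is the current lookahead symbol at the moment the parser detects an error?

$

     Stack    Input    Action
  1  $ S      f d h $  expand S -> f F
  2  $ F f    f d h $  match f
  3  $ F      d h $    expand F -> d h c
  4  $ c h d  d h $    match d
  5  $ c h    h $      match h
  6  $ c      $        error: top is terminal c but lookahead is $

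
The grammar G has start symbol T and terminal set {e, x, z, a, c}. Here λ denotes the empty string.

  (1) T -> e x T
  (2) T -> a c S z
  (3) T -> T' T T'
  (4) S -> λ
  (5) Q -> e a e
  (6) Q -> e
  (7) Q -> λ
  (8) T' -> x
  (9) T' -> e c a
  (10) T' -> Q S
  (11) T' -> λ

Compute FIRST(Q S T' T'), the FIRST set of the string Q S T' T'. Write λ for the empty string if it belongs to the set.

FIRST(S): from S->λ we get {λ}. So FIRST(S) = {λ}.
FIRST(Q): from Q->e a e we get {e}; from Q->e we get {e}; from Q->λ we get {λ}. So FIRST(Q) = {λ, e}.
FIRST(T'): from T'->x we get {x}; from T'->e c a we get {e}; from T'->Q S we get {λ, e}; from T'->λ we get {λ}. So FIRST(T') = {λ, e, x}.
FIRST(T): from T->e x T we get {e}; from T->a c S z we get {a}; from T->T' T T' we get {a, e, x}. So FIRST(T) = {a, e, x}.
FIRST(Q S T' T'): take FIRST of each symbol in turn, carrying on past any symbol whose FIRST contains λ; result {λ, e, x}.

{λ, e, x}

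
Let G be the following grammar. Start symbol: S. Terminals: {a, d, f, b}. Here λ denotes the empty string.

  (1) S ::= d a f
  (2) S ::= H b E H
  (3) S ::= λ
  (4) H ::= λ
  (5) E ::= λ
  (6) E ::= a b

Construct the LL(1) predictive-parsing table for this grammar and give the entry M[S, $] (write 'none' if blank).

FIRST(H) = {λ}
FIRST(E) = {λ, a}
FIRST(S) = {λ, b, d}  (via H b E H)
FOLLOW(S) includes $ since S is the start symbol.
FOLLOW(S): S appears on no right-hand side. Thus FOLLOW(S) = {$}.
For S ::= d a f: FIRST(d a f) = {d}, so it goes in M[S, t] for t ∈ {d}.
For S ::= H b E H: FIRST(H b E H) = {b}, so it goes in M[S, t] for t ∈ {b}.
For S ::= λ: FIRST(λ) = {λ}, so it goes in M[S, t] for t ∈ {}; since λ ∈ FIRST, also for every t ∈ FOLLOW(S) = {$}.

S ::= λ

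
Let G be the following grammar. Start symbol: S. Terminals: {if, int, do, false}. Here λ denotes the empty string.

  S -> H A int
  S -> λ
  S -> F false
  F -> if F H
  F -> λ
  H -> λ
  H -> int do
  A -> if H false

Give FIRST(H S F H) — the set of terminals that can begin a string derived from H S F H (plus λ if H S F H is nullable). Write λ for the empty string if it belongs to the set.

FIRST(F): from F->if F H we get {if}; from F->λ we get {λ}. So FIRST(F) = {λ, if}.
FIRST(H): from H->λ we get {λ}; from H->int do we get {int}. So FIRST(H) = {λ, int}.
FIRST(A): from A->if H false we get {if}. So FIRST(A) = {if}.
FIRST(S): from S->H A int we get {if, int}; from S->λ we get {λ}; from S->F false we get {false, if}. So FIRST(S) = {λ, false, if, int}.
FIRST(H S F H): take FIRST of each symbol in turn, carrying on past any symbol whose FIRST contains λ; result {λ, false, if, int}.

{λ, false, if, int}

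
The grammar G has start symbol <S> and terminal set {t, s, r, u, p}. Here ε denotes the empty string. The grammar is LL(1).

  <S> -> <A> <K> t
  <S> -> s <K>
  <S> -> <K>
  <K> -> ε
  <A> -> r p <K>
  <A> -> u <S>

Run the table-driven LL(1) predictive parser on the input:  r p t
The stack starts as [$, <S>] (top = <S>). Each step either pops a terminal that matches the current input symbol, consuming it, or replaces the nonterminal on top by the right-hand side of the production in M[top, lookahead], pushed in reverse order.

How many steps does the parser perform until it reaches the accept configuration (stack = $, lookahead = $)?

step 1: stack=$ <S>  input=r p t $  — expand <S> -> <A> <K> t
step 2: stack=$ t <K> <A>  input=r p t $  — expand <A> -> r p <K>
step 3: stack=$ t <K> <K> p r  input=r p t $  — match r
step 4: stack=$ t <K> <K> p  input=p t $  — match p
step 5: stack=$ t <K> <K>  input=t $  — expand <K> -> ε
step 6: stack=$ t <K>  input=t $  — expand <K> -> ε
step 7: stack=$ t  input=t $  — match t
Accept reached after 7 steps.

7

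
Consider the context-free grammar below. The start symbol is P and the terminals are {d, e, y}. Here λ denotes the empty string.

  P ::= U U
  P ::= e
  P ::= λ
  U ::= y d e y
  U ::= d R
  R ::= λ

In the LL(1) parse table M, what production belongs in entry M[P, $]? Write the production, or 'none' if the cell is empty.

P ::= λ

FIRST(U) = {d, y}
FIRST(R) = {λ}
FIRST(P) = {λ, d, e, y}  (via U U)
FOLLOW(P) includes $ since P is the start symbol.
FOLLOW(P): P appears on no right-hand side. Thus FOLLOW(P) = {$}.
For P ::= U U: FIRST(U U) = {d, y}, so it goes in M[P, t] for t ∈ {d, y}.
For P ::= e: FIRST(e) = {e}, so it goes in M[P, t] for t ∈ {e}.
For P ::= λ: FIRST(λ) = {λ}, so it goes in M[P, t] for t ∈ {}; since λ ∈ FIRST, also for every t ∈ FOLLOW(P) = {$}.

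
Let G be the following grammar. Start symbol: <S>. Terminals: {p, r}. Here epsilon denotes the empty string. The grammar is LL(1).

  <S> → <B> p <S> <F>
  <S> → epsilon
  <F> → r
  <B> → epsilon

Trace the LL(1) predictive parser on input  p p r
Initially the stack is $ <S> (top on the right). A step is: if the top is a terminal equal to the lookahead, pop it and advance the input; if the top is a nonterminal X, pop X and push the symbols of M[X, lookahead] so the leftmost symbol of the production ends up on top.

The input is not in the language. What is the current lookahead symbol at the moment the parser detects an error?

$

      Stack                Input    Action
   1  $ <S>                p p r $  expand <S> → <B> p <S> <F>
   2  $ <F> <S> p <B>      p p r $  expand <B> → epsilon
   3  $ <F> <S> p          p p r $  match p
   4  $ <F> <S>            p r $    expand <S> → <B> p <S> <F>
   5  $ <F> <F> <S> p <B>  p r $    expand <B> → epsilon
   6  $ <F> <F> <S> p      p r $    match p
   7  $ <F> <F> <S>        r $      expand <S> → epsilon
   8  $ <F> <F>            r $      expand <F> → r
   9  $ <F> r              r $      match r
  10  $ <F>                $        error: M[<F>, $] is empty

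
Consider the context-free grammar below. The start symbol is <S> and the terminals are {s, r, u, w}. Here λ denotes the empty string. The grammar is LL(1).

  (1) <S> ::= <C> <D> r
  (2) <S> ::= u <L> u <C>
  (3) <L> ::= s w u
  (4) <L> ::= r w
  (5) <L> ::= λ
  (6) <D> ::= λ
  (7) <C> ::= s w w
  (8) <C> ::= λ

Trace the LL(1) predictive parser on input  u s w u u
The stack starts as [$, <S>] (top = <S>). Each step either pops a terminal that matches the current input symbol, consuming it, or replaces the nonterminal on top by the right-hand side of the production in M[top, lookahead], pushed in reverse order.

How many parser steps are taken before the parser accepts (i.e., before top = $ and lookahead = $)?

     Stack          Input        Action
  1  $ <S>          u s w u u $  expand <S> ::= u <L> u <C>
  2  $ <C> u <L> u  u s w u u $  match u
  3  $ <C> u <L>    s w u u $    expand <L> ::= s w u
  4  $ <C> u u w s  s w u u $    match s
  5  $ <C> u u w    w u u $      match w
  6  $ <C> u u      u u $        match u
  7  $ <C> u        u $          match u
  8  $ <C>          $            expand <C> ::= λ
Accept reached after 8 steps.

8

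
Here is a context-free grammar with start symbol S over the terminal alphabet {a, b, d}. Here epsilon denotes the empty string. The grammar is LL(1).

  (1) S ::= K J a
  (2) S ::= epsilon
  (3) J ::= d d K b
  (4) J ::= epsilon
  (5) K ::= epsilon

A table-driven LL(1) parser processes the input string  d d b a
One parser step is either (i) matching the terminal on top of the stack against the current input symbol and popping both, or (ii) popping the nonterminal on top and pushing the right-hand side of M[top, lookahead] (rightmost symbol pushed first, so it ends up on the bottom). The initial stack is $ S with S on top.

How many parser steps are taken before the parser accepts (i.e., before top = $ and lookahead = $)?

8

step 1: stack=$ S  input=d d b a $  — expand S ::= K J a
step 2: stack=$ a J K  input=d d b a $  — expand K ::= epsilon
step 3: stack=$ a J  input=d d b a $  — expand J ::= d d K b
step 4: stack=$ a b K d d  input=d d b a $  — match d
step 5: stack=$ a b K d  input=d b a $  — match d
step 6: stack=$ a b K  input=b a $  — expand K ::= epsilon
step 7: stack=$ a b  input=b a $  — match b
step 8: stack=$ a  input=a $  — match a
Accept reached after 8 steps.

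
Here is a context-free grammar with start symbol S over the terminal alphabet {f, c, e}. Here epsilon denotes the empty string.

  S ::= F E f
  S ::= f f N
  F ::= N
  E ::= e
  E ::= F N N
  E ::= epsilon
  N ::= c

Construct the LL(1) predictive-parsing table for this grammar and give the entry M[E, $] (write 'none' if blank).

none

FIRST(N) = {c}
FIRST(F) = {c}  (via N)
FIRST(S) = {c, f}  (via F E f)
FIRST(E) = {epsilon, c, e}  (via F N N)
FOLLOW(S) includes $ since S is the start symbol.
FOLLOW(E): in S::=F E f, E is followed by f with FIRST {f}. Thus FOLLOW(E) = {f}.
For E ::= e: FIRST(e) = {e}, so it goes in M[E, t] for t ∈ {e}.
For E ::= F N N: FIRST(F N N) = {c}, so it goes in M[E, t] for t ∈ {c}.
For E ::= epsilon: FIRST(epsilon) = {epsilon}, so it goes in M[E, t] for t ∈ {}; since epsilon ∈ FIRST, also for every t ∈ FOLLOW(E) = {f}.
None of these place a production in M[E, $].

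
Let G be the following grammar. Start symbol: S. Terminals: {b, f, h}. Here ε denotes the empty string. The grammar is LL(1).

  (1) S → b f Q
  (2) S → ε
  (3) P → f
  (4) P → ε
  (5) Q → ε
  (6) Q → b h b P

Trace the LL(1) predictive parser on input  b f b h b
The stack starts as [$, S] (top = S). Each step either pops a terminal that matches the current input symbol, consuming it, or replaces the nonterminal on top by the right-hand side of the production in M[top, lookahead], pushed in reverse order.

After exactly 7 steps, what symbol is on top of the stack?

     Stack      Input        Action
  1  $ S        b f b h b $  expand S → b f Q
  2  $ Q f b    b f b h b $  match b
  3  $ Q f      f b h b $    match f
  4  $ Q        b h b $      expand Q → b h b P
  5  $ P b h b  b h b $      match b
  6  $ P b h    h b $        match h
  7  $ P b      b $          match b
Stack after step 7: $ P (top = P).

P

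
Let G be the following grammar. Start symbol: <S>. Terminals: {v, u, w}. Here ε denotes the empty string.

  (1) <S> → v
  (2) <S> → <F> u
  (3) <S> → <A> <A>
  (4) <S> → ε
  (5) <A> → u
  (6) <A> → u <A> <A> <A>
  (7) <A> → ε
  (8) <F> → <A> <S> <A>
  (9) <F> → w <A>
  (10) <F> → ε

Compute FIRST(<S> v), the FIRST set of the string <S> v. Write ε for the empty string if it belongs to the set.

FIRST(<A>) = {ε, u}
FIRST(<S>) = {ε, u, v, w}  (via <F> u, <A> <A>)
FIRST(<F>) = {ε, u, v, w}  (via <A> <S> <A>)
FIRST(<S> v): take FIRST of each symbol in turn, carrying on past any symbol whose FIRST contains ε; result {u, v, w}.

{u, v, w}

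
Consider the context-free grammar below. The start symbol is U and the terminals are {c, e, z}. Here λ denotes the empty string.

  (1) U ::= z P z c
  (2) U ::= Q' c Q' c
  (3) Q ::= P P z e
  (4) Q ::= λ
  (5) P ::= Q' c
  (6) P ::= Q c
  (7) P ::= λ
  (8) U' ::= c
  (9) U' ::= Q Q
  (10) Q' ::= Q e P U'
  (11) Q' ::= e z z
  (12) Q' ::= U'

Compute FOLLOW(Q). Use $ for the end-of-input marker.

FIRST(U): from U::=z P z c we get {z}; from U::=Q' c Q' c we get {c, e, z}. So FIRST(U) = {c, e, z}.
FIRST(Q): from Q::=P P z e we get {c, e, z}; from Q::=λ we get {λ}. So FIRST(Q) = {λ, c, e, z}.
FIRST(U'): from U'::=c we get {c}; from U'::=Q Q we get {λ, c, e, z}. So FIRST(U') = {λ, c, e, z}.
FIRST(Q'): from Q'::=Q e P U' we get {c, e, z}; from Q'::=e z z we get {e}; from Q'::=U' we get {λ, c, e, z}. So FIRST(Q') = {λ, c, e, z}.
FIRST(P): from P::=Q' c we get {c, e, z}; from P::=Q c we get {c, e, z}; from P::=λ we get {λ}. So FIRST(P) = {λ, c, e, z}.
FOLLOW(U) includes $ since U is the start symbol.
FOLLOW(U): U appears on no right-hand side. Thus FOLLOW(U) = {$}.
FOLLOW(Q'): in U::=Q' c Q' c (occurrence 1), Q' is followed by c Q' c with FIRST {c}; in U::=Q' c Q' c (occurrence 2), Q' is followed by c with FIRST {c}; in P::=Q' c, Q' is followed by c with FIRST {c}. Thus FOLLOW(Q') = {c}.
FOLLOW(P): in U::=z P z c, P is followed by z c with FIRST {z}; in Q::=P P z e (occurrence 1), P is followed by P z e with FIRST {c, e, z}; in Q::=P P z e (occurrence 2), P is followed by z e with FIRST {z}; in Q'::=Q e P U', P is followed by U' with FIRST {λ, c, e, z}; in Q'::=Q e P U', the suffix after P is nullable, so FOLLOW(P) ⊇ FOLLOW(Q') = {c}. Thus FOLLOW(P) = {c, e, z}.
FOLLOW(U'): in Q'::=Q e P U', the suffix after U' is empty, so FOLLOW(U') ⊇ FOLLOW(Q') = {c}; in Q'::=U', the suffix after U' is empty, so FOLLOW(U') ⊇ FOLLOW(Q') = {c}. Thus FOLLOW(U') = {c}.
FOLLOW(Q): in P::=Q c, Q is followed by c with FIRST {c}; in U'::=Q Q (occurrence 1), Q is followed by Q with FIRST {λ, c, e, z}; in U'::=Q Q (occurrence 1), the suffix after Q is nullable, so FOLLOW(Q) ⊇ FOLLOW(U') = {c}; in U'::=Q Q (occurrence 2), the suffix after Q is empty, so FOLLOW(Q) ⊇ FOLLOW(U') = {c}; in Q'::=Q e P U', Q is followed by e P U' with FIRST {e}. Thus FOLLOW(Q) = {c, e, z}.

{c, e, z}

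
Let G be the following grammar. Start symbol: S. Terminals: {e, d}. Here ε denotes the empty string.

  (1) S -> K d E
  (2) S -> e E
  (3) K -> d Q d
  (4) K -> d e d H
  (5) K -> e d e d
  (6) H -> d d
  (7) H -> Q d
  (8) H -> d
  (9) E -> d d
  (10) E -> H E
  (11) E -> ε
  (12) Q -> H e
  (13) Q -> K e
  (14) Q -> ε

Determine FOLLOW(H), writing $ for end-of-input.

FIRST(K) = {d, e}
FIRST(S) = {d, e}  (via K d E)
FIRST(H) = {d, e}  (via Q d)
FIRST(E) = {ε, d, e}  (via H E)
FIRST(Q) = {ε, d, e}  (via H e, K e)
FOLLOW(S) includes $ since S is the start symbol.
FOLLOW(S): S appears on no right-hand side. Thus FOLLOW(S) = {$}.
FOLLOW(K): in S->K d E, K is followed by d E with FIRST {d}; in Q->K e, K is followed by e with FIRST {e}. Thus FOLLOW(K) = {d, e}.
FOLLOW(E): in S->K d E, the suffix after E is empty, so FOLLOW(E) ⊇ FOLLOW(S) = {$}; in S->e E, the suffix after E is empty, so FOLLOW(E) ⊇ FOLLOW(S) = {$}; in E->H E, the suffix after E is empty (adds nothing new). Thus FOLLOW(E) = {$}.
FOLLOW(H): in K->d e d H, the suffix after H is empty, so FOLLOW(H) ⊇ FOLLOW(K) = {d, e}; in E->H E, H is followed by E with FIRST {ε, d, e}; in E->H E, the suffix after H is nullable, so FOLLOW(H) ⊇ FOLLOW(E) = {$}; in Q->H e, H is followed by e with FIRST {e}. Thus FOLLOW(H) = {$, d, e}.
FOLLOW(Q): in K->d Q d, Q is followed by d with FIRST {d}; in H->Q d, Q is followed by d with FIRST {d}. Thus FOLLOW(Q) = {d}.

{$, d, e}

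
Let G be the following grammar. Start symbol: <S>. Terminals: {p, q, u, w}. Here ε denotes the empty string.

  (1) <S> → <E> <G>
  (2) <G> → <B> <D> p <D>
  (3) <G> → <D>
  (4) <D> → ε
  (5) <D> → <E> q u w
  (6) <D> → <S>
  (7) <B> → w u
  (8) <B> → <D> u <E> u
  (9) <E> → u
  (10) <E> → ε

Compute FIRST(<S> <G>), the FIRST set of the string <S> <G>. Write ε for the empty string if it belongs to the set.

{ε, q, u, w}

FIRST(<E>): from <E>→u we get {u}; from <E>→ε we get {ε}. So FIRST(<E>) = {ε, u}.
FIRST(<S>): from <S>→<E> <G> we get {ε, q, u, w}. So FIRST(<S>) = {ε, q, u, w}.
FIRST(<D>): from <D>→ε we get {ε}; from <D>→<E> q u w we get {q, u}; from <D>→<S> we get {ε, q, u, w}. So FIRST(<D>) = {ε, q, u, w}.
FIRST(<B>): from <B>→w u we get {w}; from <B>→<D> u <E> u we get {q, u, w}. So FIRST(<B>) = {q, u, w}.
FIRST(<G>): from <G>→<B> <D> p <D> we get {q, u, w}; from <G>→<D> we get {ε, q, u, w}. So FIRST(<G>) = {ε, q, u, w}.
FIRST(<S> <G>): take FIRST of each symbol in turn, carrying on past any symbol whose FIRST contains ε; result {ε, q, u, w}.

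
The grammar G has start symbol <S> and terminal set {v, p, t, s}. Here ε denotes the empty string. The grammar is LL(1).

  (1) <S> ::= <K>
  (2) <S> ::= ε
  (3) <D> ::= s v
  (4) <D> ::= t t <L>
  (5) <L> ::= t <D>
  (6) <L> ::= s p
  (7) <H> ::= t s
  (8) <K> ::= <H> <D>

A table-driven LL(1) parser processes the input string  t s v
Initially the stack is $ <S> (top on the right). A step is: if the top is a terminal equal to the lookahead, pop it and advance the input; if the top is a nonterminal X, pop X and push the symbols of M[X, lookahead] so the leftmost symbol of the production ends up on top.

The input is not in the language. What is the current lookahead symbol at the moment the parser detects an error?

     Stack      Input    Action
  1  $ <S>      t s v $  expand <S> ::= <K>
  2  $ <K>      t s v $  expand <K> ::= <H> <D>
  3  $ <D> <H>  t s v $  expand <H> ::= t s
  4  $ <D> s t  t s v $  match t
  5  $ <D> s    s v $    match s
  6  $ <D>      v $      error: M[<D>, v] is empty

v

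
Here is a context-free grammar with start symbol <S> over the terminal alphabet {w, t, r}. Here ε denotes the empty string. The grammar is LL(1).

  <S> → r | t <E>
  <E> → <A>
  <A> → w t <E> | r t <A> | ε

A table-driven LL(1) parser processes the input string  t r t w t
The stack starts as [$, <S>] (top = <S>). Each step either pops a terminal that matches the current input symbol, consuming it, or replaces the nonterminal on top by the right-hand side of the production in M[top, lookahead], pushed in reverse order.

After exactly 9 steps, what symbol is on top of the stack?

<E>

     Stack      Input        Action
  1  $ <S>      t r t w t $  expand <S> → t <E>
  2  $ <E> t    t r t w t $  match t
  3  $ <E>      r t w t $    expand <E> → <A>
  4  $ <A>      r t w t $    expand <A> → r t <A>
  5  $ <A> t r  r t w t $    match r
  6  $ <A> t    t w t $      match t
  7  $ <A>      w t $        expand <A> → w t <E>
  8  $ <E> t w  w t $        match w
  9  $ <E> t    t $          match t
Stack after step 9: $ <E> (top = <E>).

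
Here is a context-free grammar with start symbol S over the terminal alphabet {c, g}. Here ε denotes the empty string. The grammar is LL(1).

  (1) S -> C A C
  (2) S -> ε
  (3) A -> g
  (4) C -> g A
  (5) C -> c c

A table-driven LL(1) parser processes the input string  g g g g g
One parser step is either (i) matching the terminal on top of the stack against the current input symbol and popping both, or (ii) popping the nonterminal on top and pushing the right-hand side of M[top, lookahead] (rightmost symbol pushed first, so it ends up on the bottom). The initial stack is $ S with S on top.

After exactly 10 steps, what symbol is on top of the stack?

      Stack      Input        Action
   1  $ S        g g g g g $  expand S -> C A C
   2  $ C A C    g g g g g $  expand C -> g A
   3  $ C A A g  g g g g g $  match g
   4  $ C A A    g g g g $    expand A -> g
   5  $ C A g    g g g g $    match g
   6  $ C A      g g g $      expand A -> g
   7  $ C g      g g g $      match g
   8  $ C        g g $        expand C -> g A
   9  $ A g      g g $        match g
  10  $ A        g $          expand A -> g
Stack after step 10: $ g (top = g).

g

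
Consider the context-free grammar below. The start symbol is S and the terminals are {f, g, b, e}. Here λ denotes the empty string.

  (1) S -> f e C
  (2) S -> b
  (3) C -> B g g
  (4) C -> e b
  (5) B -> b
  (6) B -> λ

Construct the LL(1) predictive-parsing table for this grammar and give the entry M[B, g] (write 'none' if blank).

FIRST(S): from S->f e C we get {f}; from S->b we get {b}. So FIRST(S) = {b, f}.
FIRST(B): from B->b we get {b}; from B->λ we get {λ}. So FIRST(B) = {λ, b}.
FIRST(C): from C->B g g we get {b, g}; from C->e b we get {e}. So FIRST(C) = {b, e, g}.
FOLLOW(S) includes $ since S is the start symbol.
FOLLOW(B): in C->B g g, B is followed by g g with FIRST {g}. Thus FOLLOW(B) = {g}.
For B -> b: FIRST(b) = {b}, so it goes in M[B, t] for t ∈ {b}.
For B -> λ: FIRST(λ) = {λ}, so it goes in M[B, t] for t ∈ {}; since λ ∈ FIRST, also for every t ∈ FOLLOW(B) = {g}.

B -> λ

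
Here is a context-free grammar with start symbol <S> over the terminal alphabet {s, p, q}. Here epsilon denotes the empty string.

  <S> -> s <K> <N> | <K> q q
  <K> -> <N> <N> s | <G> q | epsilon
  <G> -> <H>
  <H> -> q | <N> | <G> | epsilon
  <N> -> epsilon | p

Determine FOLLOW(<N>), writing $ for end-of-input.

{$, p, q, s}

FIRST(<N>): from <N>->epsilon we get {epsilon}; from <N>->p we get {p}. So FIRST(<N>) = {epsilon, p}.
FIRST(<S>): from <S>->s <K> <N> we get {s}; from <S>-><K> q q we get {p, q, s}. So FIRST(<S>) = {p, q, s}.
FIRST(<K>): from <K>-><N> <N> s we get {p, s}; from <K>-><G> q we get {p, q}; from <K>->epsilon we get {epsilon}. So FIRST(<K>) = {epsilon, p, q, s}.
FIRST(<G>): from <G>-><H> we get {epsilon, p, q}. So FIRST(<G>) = {epsilon, p, q}.
FIRST(<H>): from <H>->q we get {q}; from <H>-><N> we get {epsilon, p}; from <H>-><G> we get {epsilon, p, q}; from <H>->epsilon we get {epsilon}. So FIRST(<H>) = {epsilon, p, q}.
FOLLOW(<S>) includes $ since <S> is the start symbol.
FOLLOW(<S>): <S> appears on no right-hand side. Thus FOLLOW(<S>) = {$}.
FOLLOW(<K>): in <S>->s <K> <N>, <K> is followed by <N> with FIRST {epsilon, p}; in <S>->s <K> <N>, the suffix after <K> is nullable, so FOLLOW(<K>) ⊇ FOLLOW(<S>) = {$}; in <S>-><K> q q, <K> is followed by q q with FIRST {q}. Thus FOLLOW(<K>) = {$, p, q}.
FOLLOW(<G>): in <K>-><G> q, <G> is followed by q with FIRST {q}; in <H>-><G>, the suffix after <G> is empty, so FOLLOW(<G>) ⊇ FOLLOW(<H>) = {q}. Thus FOLLOW(<G>) = {q}.
FOLLOW(<H>): in <G>-><H>, the suffix after <H> is empty, so FOLLOW(<H>) ⊇ FOLLOW(<G>) = {q}. Thus FOLLOW(<H>) = {q}.
FOLLOW(<N>): in <S>->s <K> <N>, the suffix after <N> is empty, so FOLLOW(<N>) ⊇ FOLLOW(<S>) = {$}; in <K>-><N> <N> s (occurrence 1), <N> is followed by <N> s with FIRST {p, s}; in <K>-><N> <N> s (occurrence 2), <N> is followed by s with FIRST {s}; in <H>-><N>, the suffix after <N> is empty, so FOLLOW(<N>) ⊇ FOLLOW(<H>) = {q}. Thus FOLLOW(<N>) = {$, p, q, s}.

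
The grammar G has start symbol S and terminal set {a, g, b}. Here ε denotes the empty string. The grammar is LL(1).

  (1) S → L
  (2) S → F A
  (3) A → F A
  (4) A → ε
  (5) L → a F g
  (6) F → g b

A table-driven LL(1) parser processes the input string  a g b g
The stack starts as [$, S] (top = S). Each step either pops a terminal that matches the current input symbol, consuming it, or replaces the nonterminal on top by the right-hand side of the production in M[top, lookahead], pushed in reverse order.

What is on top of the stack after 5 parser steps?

b

     Stack    Input      Action
  1  $ S      a g b g $  expand S → L
  2  $ L      a g b g $  expand L → a F g
  3  $ g F a  a g b g $  match a
  4  $ g F    g b g $    expand F → g b
  5  $ g b g  g b g $    match g
Stack after step 5: $ g b (top = b).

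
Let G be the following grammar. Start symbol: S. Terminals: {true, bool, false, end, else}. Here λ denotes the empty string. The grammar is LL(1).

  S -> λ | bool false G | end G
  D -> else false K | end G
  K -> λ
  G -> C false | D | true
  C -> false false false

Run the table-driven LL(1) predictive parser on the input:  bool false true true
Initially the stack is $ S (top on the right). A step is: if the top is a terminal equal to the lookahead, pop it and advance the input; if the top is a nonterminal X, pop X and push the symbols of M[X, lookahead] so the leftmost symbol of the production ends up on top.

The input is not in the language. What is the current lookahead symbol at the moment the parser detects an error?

step 1: stack=$ S  input=bool false true true $  — expand S -> bool false G
step 2: stack=$ G false bool  input=bool false true true $  — match bool
step 3: stack=$ G false  input=false true true $  — match false
step 4: stack=$ G  input=true true $  — expand G -> true
step 5: stack=$ true  input=true true $  — match true
step 6: stack=$  input=true $  — error: stack empty but input remains

true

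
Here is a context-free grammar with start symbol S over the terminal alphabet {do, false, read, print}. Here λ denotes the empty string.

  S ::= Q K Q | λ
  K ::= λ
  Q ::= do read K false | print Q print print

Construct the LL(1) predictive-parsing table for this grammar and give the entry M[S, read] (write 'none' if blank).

none

FIRST(K) = {λ}
FIRST(Q) = {do, print}
FIRST(S) = {λ, do, print}  (via Q K Q)
FOLLOW(S) includes $ since S is the start symbol.
FOLLOW(S): S appears on no right-hand side. Thus FOLLOW(S) = {$}.
For S ::= Q K Q: FIRST(Q K Q) = {do, print}, so it goes in M[S, t] for t ∈ {do, print}.
For S ::= λ: FIRST(λ) = {λ}, so it goes in M[S, t] for t ∈ {}; since λ ∈ FIRST, also for every t ∈ FOLLOW(S) = {$}.
None of these place a production in M[S, read].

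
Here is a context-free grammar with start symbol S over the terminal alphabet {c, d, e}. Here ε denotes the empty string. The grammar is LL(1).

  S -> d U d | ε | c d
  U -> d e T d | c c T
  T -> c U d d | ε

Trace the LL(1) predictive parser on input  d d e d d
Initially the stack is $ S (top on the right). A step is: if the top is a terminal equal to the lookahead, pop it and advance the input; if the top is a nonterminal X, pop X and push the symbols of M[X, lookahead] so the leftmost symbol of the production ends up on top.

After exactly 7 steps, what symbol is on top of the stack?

step 1: stack=$ S  input=d d e d d $  — expand S -> d U d
step 2: stack=$ d U d  input=d d e d d $  — match d
step 3: stack=$ d U  input=d e d d $  — expand U -> d e T d
step 4: stack=$ d d T e d  input=d e d d $  — match d
step 5: stack=$ d d T e  input=e d d $  — match e
step 6: stack=$ d d T  input=d d $  — expand T -> ε
step 7: stack=$ d d  input=d d $  — match d
Stack after step 7: $ d (top = d).

d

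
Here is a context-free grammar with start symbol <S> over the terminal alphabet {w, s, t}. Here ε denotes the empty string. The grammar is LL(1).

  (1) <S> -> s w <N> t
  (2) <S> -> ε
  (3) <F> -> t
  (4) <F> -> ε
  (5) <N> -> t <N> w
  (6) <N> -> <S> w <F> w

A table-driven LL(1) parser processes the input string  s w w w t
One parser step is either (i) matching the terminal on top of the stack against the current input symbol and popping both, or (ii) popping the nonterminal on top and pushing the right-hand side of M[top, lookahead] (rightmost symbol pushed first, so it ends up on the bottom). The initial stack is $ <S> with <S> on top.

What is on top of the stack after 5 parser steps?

w

     Stack            Input        Action
  1  $ <S>            s w w w t $  expand <S> -> s w <N> t
  2  $ t <N> w s      s w w w t $  match s
  3  $ t <N> w        w w w t $    match w
  4  $ t <N>          w w t $      expand <N> -> <S> w <F> w
  5  $ t w <F> w <S>  w w t $      expand <S> -> ε
Stack after step 5: $ t w <F> w (top = w).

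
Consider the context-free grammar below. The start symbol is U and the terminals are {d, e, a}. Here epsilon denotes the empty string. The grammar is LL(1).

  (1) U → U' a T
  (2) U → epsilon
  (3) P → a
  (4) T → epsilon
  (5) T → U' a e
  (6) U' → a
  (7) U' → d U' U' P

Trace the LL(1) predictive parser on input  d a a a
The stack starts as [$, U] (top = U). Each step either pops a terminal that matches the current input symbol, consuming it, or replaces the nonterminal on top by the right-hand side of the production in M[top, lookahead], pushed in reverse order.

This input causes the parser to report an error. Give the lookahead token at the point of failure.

step 1: stack=$ U  input=d a a a $  — expand U → U' a T
step 2: stack=$ T a U'  input=d a a a $  — expand U' → d U' U' P
step 3: stack=$ T a P U' U' d  input=d a a a $  — match d
step 4: stack=$ T a P U' U'  input=a a a $  — expand U' → a
step 5: stack=$ T a P U' a  input=a a a $  — match a
step 6: stack=$ T a P U'  input=a a $  — expand U' → a
step 7: stack=$ T a P a  input=a a $  — match a
step 8: stack=$ T a P  input=a $  — expand P → a
step 9: stack=$ T a a  input=a $  — match a
step 10: stack=$ T a  input=$  — error: top is terminal a but lookahead is $

$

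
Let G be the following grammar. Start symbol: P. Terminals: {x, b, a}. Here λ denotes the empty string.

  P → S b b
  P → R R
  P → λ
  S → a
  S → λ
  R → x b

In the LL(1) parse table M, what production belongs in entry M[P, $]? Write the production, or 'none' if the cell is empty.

P → λ

FIRST(S) = {λ, a}
FIRST(R) = {x}
FIRST(P) = {λ, a, b, x}  (via S b b, R R)
FOLLOW(P) includes $ since P is the start symbol.
FOLLOW(P): P appears on no right-hand side. Thus FOLLOW(P) = {$}.
For P → S b b: FIRST(S b b) = {a, b}, so it goes in M[P, t] for t ∈ {a, b}.
For P → R R: FIRST(R R) = {x}, so it goes in M[P, t] for t ∈ {x}.
For P → λ: FIRST(λ) = {λ}, so it goes in M[P, t] for t ∈ {}; since λ ∈ FIRST, also for every t ∈ FOLLOW(P) = {$}.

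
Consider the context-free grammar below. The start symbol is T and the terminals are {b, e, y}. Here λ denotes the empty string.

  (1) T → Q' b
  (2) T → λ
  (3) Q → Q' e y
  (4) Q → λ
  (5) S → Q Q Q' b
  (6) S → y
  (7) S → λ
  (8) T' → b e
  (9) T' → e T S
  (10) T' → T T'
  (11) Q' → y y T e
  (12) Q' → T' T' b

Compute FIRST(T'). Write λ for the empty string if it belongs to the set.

{b, e, y}

FIRST(T): from T→Q' b we get {b, e, y}; from T→λ we get {λ}. So FIRST(T) = {λ, b, e, y}.
FIRST(T'): from T'→b e we get {b}; from T'→e T S we get {e}; from T'→T T' we get {b, e, y}. So FIRST(T') = {b, e, y}.
FIRST(Q'): from Q'→y y T e we get {y}; from Q'→T' T' b we get {b, e, y}. So FIRST(Q') = {b, e, y}.
FIRST(Q): from Q→Q' e y we get {b, e, y}; from Q→λ we get {λ}. So FIRST(Q) = {λ, b, e, y}.
FIRST(S): from S→Q Q Q' b we get {b, e, y}; from S→y we get {y}; from S→λ we get {λ}. So FIRST(S) = {λ, b, e, y}.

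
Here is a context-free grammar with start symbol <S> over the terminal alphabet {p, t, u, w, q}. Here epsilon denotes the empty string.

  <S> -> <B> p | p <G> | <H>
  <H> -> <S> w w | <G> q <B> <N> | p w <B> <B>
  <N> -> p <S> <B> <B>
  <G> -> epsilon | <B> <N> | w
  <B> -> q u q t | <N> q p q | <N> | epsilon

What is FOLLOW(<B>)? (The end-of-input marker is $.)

FIRST(<N>) = {p}
FIRST(<B>) = {epsilon, p, q}  (via <N> q p q, <N>)
FIRST(<G>) = {epsilon, p, q, w}  (via <B> <N>)
FIRST(<S>) = {p, q, w}  (via <B> p, <H>)
FIRST(<H>) = {p, q, w}  (via <S> w w, <G> q <B> <N>)
FOLLOW(<S>) includes $ since <S> is the start symbol.
FOLLOW(<S>): in <H>-><S> w w, <S> is followed by w w with FIRST {w}; in <N>->p <S> <B> <B>, <S> is followed by <B> <B> with FIRST {epsilon, p, q}; in <N>->p <S> <B> <B>, the suffix after <S> is nullable, so FOLLOW(<S>) ⊇ FOLLOW(<N>) = {$, p, q, w}. Thus FOLLOW(<S>) = {$, p, q, w}.
FOLLOW(<H>): in <S>-><H>, the suffix after <H> is empty, so FOLLOW(<H>) ⊇ FOLLOW(<S>) = {$, p, q, w}. Thus FOLLOW(<H>) = {$, p, q, w}.
FOLLOW(<G>): in <S>->p <G>, the suffix after <G> is empty, so FOLLOW(<G>) ⊇ FOLLOW(<S>) = {$, p, q, w}; in <H>-><G> q <B> <N>, <G> is followed by q <B> <N> with FIRST {q}. Thus FOLLOW(<G>) = {$, p, q, w}.
FOLLOW(<N>): in <H>-><G> q <B> <N>, the suffix after <N> is empty, so FOLLOW(<N>) ⊇ FOLLOW(<H>) = {$, p, q, w}; in <G>-><B> <N>, the suffix after <N> is empty, so FOLLOW(<N>) ⊇ FOLLOW(<G>) = {$, p, q, w}; in <B>-><N> q p q, <N> is followed by q p q with FIRST {q}; in <B>-><N>, the suffix after <N> is empty, so FOLLOW(<N>) ⊇ FOLLOW(<B>) = {$, p, q, w}. Thus FOLLOW(<N>) = {$, p, q, w}.
FOLLOW(<B>): in <S>-><B> p, <B> is followed by p with FIRST {p}; in <H>-><G> q <B> <N>, <B> is followed by <N> with FIRST {p}; in <H>->p w <B> <B> (occurrence 1), <B> is followed by <B> with FIRST {epsilon, p, q}; in <H>->p w <B> <B> (occurrence 1), the suffix after <B> is nullable, so FOLLOW(<B>) ⊇ FOLLOW(<H>) = {$, p, q, w}; in <H>->p w <B> <B> (occurrence 2), the suffix after <B> is empty, so FOLLOW(<B>) ⊇ FOLLOW(<H>) = {$, p, q, w}; in <N>->p <S> <B> <B> (occurrence 1), <B> is followed by <B> with FIRST {epsilon, p, q}; in <N>->p <S> <B> <B> (occurrence 1), the suffix after <B> is nullable, so FOLLOW(<B>) ⊇ FOLLOW(<N>) = {$, p, q, w}; in <N>->p <S> <B> <B> (occurrence 2), the suffix after <B> is empty, so FOLLOW(<B>) ⊇ FOLLOW(<N>) = {$, p, q, w}; in <G>-><B> <N>, <B> is followed by <N> with FIRST {p}. Thus FOLLOW(<B>) = {$, p, q, w}.

{$, p, q, w}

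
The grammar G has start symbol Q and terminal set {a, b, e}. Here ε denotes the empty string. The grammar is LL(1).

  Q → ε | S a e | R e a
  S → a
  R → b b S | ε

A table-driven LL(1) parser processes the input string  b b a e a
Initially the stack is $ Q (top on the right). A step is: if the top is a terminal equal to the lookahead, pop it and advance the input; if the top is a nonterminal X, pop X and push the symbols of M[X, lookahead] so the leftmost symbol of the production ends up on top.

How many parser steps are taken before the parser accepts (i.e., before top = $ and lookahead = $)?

     Stack        Input        Action
  1  $ Q          b b a e a $  expand Q → R e a
  2  $ a e R      b b a e a $  expand R → b b S
  3  $ a e S b b  b b a e a $  match b
  4  $ a e S b    b a e a $    match b
  5  $ a e S      a e a $      expand S → a
  6  $ a e a      a e a $      match a
  7  $ a e        e a $        match e
  8  $ a          a $          match a
Accept reached after 8 steps.

8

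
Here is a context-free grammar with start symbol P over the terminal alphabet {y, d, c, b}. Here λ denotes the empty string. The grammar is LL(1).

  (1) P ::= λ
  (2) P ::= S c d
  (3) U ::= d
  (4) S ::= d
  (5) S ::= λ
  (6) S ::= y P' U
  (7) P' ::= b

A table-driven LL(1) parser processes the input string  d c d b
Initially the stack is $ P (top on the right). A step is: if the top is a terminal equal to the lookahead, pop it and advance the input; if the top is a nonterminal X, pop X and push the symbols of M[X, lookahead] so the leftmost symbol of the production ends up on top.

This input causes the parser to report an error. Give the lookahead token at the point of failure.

step 1: stack=$ P  input=d c d b $  — expand P ::= S c d
step 2: stack=$ d c S  input=d c d b $  — expand S ::= d
step 3: stack=$ d c d  input=d c d b $  — match d
step 4: stack=$ d c  input=c d b $  — match c
step 5: stack=$ d  input=d b $  — match d
step 6: stack=$  input=b $  — error: stack empty but input remains

b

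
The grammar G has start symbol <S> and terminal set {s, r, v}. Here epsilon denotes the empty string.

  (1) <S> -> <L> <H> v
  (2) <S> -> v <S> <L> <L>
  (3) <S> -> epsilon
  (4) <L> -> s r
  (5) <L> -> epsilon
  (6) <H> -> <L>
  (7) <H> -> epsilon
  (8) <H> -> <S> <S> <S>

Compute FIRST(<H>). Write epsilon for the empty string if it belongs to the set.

{epsilon, s, v}

FIRST(<L>) = {epsilon, s}
FIRST(<S>) = {epsilon, s, v}  (via <L> <H> v)
FIRST(<H>) = {epsilon, s, v}  (via <L>, <S> <S> <S>)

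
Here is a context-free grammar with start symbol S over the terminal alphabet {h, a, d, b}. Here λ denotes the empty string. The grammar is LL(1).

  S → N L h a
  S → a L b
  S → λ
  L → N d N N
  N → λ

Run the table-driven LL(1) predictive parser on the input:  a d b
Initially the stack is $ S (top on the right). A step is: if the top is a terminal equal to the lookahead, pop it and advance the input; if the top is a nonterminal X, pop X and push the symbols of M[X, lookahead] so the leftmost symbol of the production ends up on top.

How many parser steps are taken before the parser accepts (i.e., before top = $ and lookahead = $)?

8

     Stack        Input    Action
  1  $ S          a d b $  expand S → a L b
  2  $ b L a      a d b $  match a
  3  $ b L        d b $    expand L → N d N N
  4  $ b N N d N  d b $    expand N → λ
  5  $ b N N d    d b $    match d
  6  $ b N N      b $      expand N → λ
  7  $ b N        b $      expand N → λ
  8  $ b          b $      match b
Accept reached after 8 steps.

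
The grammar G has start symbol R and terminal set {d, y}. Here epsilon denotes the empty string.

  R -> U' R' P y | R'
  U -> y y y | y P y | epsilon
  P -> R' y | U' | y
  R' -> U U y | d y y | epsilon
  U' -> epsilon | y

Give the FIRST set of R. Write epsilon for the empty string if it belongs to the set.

FIRST(U): from U->y y y we get {y}; from U->y P y we get {y}; from U->epsilon we get {epsilon}. So FIRST(U) = {epsilon, y}.
FIRST(U'): from U'->epsilon we get {epsilon}; from U'->y we get {y}. So FIRST(U') = {epsilon, y}.
FIRST(R'): from R'->U U y we get {y}; from R'->d y y we get {d}; from R'->epsilon we get {epsilon}. So FIRST(R') = {epsilon, d, y}.
FIRST(P): from P->R' y we get {d, y}; from P->U' we get {epsilon, y}; from P->y we get {y}. So FIRST(P) = {epsilon, d, y}.
FIRST(R): from R->U' R' P y we get {d, y}; from R->R' we get {epsilon, d, y}. So FIRST(R) = {epsilon, d, y}.

{epsilon, d, y}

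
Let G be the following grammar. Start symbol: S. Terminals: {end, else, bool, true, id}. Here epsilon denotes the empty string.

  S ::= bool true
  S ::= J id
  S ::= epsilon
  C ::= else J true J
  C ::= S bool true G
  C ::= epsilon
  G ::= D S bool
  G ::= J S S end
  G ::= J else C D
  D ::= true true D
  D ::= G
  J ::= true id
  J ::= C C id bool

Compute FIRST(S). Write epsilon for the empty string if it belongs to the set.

{epsilon, bool, else, id, true}

FIRST(S) = {epsilon, bool, else, id, true}  (via J id)
FIRST(C) = {epsilon, bool, else, id, true}  (via S bool true G)
FIRST(J) = {bool, else, id, true}  (via C C id bool)
FIRST(G) = {bool, else, id, true}  (via D S bool, J S S end, J else C D)
FIRST(D) = {bool, else, id, true}  (via G)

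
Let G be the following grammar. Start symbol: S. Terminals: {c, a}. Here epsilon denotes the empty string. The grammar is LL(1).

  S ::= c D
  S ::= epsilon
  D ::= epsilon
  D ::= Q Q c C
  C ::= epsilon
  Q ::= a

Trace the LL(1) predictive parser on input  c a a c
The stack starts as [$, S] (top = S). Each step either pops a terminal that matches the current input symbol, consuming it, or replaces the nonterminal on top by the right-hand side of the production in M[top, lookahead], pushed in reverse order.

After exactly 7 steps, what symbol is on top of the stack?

step 1: stack=$ S  input=c a a c $  — expand S ::= c D
step 2: stack=$ D c  input=c a a c $  — match c
step 3: stack=$ D  input=a a c $  — expand D ::= Q Q c C
step 4: stack=$ C c Q Q  input=a a c $  — expand Q ::= a
step 5: stack=$ C c Q a  input=a a c $  — match a
step 6: stack=$ C c Q  input=a c $  — expand Q ::= a
step 7: stack=$ C c a  input=a c $  — match a
Stack after step 7: $ C c (top = c).

c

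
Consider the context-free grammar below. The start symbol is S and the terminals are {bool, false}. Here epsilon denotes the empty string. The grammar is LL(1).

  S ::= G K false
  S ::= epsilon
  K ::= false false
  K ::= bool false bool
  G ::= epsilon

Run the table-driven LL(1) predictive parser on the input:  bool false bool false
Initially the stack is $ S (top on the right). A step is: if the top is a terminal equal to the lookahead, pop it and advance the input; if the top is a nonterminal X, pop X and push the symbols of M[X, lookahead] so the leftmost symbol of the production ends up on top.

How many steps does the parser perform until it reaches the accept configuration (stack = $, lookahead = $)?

7

     Stack                    Input                    Action
  1  $ S                      bool false bool false $  expand S ::= G K false
  2  $ false K G              bool false bool false $  expand G ::= epsilon
  3  $ false K                bool false bool false $  expand K ::= bool false bool
  4  $ false bool false bool  bool false bool false $  match bool
  5  $ false bool false       false bool false $       match false
  6  $ false bool             bool false $             match bool
  7  $ false                  false $                  match false
Accept reached after 7 steps.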